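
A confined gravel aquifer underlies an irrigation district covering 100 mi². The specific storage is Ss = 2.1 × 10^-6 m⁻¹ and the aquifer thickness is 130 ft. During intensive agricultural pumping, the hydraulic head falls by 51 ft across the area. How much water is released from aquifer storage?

ΔV ≈ 3.35 × 10^5 m³

b = 130 ft = 39.62 m
S = Ss × b = 2.1 × 10^-6 m⁻¹ × 39.62 m = 8.321 × 10^-5
A = 100 mi² = 2.59 × 10^8 m²
Δh = 51 ft = 15.54 m
ΔV = S × A × Δh = 8.321 × 10^-5 × 2.59 × 10^8 m² × 15.54 m = 3.35 × 10^5 m³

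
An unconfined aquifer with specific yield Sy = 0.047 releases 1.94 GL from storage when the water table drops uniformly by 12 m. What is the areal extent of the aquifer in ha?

A ≈ 344 ha

ΔV = 1.94 GL = 1.94 × 10^6 m³
A = ΔV / (Sy × Δh) = 1.94 × 10^6 / (0.047 × 12) = 3.44 × 10^6 m²
A = 3.44 × 10^6 m² = 344 ha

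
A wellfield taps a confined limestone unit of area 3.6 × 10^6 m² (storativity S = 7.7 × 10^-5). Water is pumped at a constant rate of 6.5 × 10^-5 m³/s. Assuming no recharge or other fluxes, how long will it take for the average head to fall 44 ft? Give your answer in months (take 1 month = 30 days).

t ≈ 22.1 months

Δh = 44 ft = 13.41 m
ΔV = S × A × Δh = 7.7 × 10^-5 × 3.6 × 10^6 × 13.41 = 3718 m³
Q = 6.5 × 10^-5 m³/s = 5.616 m³/d
t = ΔV / Q = 3718 m³ / 5.616 m³/d = 662 d
t = 662 d ≈ 22.07 months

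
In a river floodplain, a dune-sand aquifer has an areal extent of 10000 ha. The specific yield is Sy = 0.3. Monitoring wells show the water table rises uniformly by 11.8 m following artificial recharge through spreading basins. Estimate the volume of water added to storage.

ΔV ≈ 3.54 × 10^8 m³

A = 10000 ha = 1 × 10^8 m²
ΔV = Sy × A × Δh = 0.3 × 1 × 10^8 m² × 11.8 m = 3.54 × 10^8 m³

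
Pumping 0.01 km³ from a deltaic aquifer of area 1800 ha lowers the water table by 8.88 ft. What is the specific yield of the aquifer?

A = 1800 ha = 1.8 × 10^7 m²
Δh = 8.88 ft = 2.707 m
ΔV = 0.01 km³ = 1 × 10^7 m³
Sy = ΔV / (A × Δh) = 1 × 10^7 m³ / (1.8 × 10^7 m² × 2.707 m) = 0.2053

Sy ≈ 0.21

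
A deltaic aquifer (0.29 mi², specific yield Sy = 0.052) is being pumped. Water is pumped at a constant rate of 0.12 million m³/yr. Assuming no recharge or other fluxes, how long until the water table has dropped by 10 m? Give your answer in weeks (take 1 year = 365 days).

t ≈ 170 weeks

A = 0.29 mi² = 7.511 × 10^5 m²
ΔV = Sy × A × Δh = 0.052 × 7.511 × 10^5 × 10 = 3.906 × 10^5 m³
Q = 0.12 million m³/yr = 328.8 m³/d
t = ΔV / Q = 3.906 × 10^5 m³ / 328.8 m³/d = 1188 d
t = 1188 d ≈ 169.7 weeks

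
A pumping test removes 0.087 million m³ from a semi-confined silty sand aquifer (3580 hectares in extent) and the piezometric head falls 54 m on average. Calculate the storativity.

A = 3580 hectares = 3.58 × 10^7 m²
ΔV = 0.087 million m³ = 87000 m³
S = ΔV / (A × Δh) = 87000 m³ / (3.58 × 10^7 m² × 54 m) = 4.5 × 10^-5

S ≈ 4.5 × 10^-5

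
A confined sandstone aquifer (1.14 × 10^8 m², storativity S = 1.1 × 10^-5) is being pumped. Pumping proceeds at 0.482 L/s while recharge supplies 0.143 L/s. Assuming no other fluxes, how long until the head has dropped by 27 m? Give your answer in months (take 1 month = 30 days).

t ≈ 38.5 months

ΔV = S × A × Δh = 1.1 × 10^-5 × 1.14 × 10^8 × 27 = 33860 m³
Net withdrawal = 0.482 − 0.143 = 0.339 L/s = 29.29 m³/d
t = ΔV / Q = 33860 m³ / 29.29 m³/d = 1156 d
t = 1156 d ≈ 38.53 months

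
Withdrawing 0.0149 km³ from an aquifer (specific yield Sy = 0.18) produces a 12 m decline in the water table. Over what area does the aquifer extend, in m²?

ΔV = 0.0149 km³ = 1.49 × 10^7 m³
A = ΔV / (Sy × Δh) = 1.49 × 10^7 / (0.18 × 12) = 6.898 × 10^6 m²

A ≈ 6.9 × 10^6 m²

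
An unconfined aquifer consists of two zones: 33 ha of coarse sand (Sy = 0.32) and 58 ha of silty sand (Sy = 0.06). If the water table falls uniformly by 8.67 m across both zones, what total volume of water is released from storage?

A₁ = 33 ha = 3.3 × 10^5 m²; A₂ = 58 ha = 5.8 × 10^5 m²
ΔV₁ = 0.32 × 3.3 × 10^5 × 8.67 = 9.156 × 10^5 m³
ΔV₂ = 0.06 × 5.8 × 10^5 × 8.67 = 3.017 × 10^5 m³
ΔV = ΔV₁ + ΔV₂ = 1.217 × 10^6 m³

ΔV ≈ 1.22 × 10^6 m³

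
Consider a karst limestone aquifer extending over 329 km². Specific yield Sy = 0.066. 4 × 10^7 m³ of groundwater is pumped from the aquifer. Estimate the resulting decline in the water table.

A = 329 km² = 3.29 × 10^8 m²
Δh = ΔV / (Sy × A) = 4 × 10^7 m³ / (0.066 × 3.29 × 10^8 m²) = 1.842 m

Δh ≈ 1.84 m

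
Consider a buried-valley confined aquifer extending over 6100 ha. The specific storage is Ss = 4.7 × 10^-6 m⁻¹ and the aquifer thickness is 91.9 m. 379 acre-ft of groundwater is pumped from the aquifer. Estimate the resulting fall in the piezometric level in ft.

Δh ≈ 58.2 ft

S = Ss × b = 4.7 × 10^-6 m⁻¹ × 91.9 m = 4.319 × 10^-4
A = 6100 ha = 6.1 × 10^7 m²
ΔV = 379 acre-ft = 4.675 × 10^5 m³
Δh = ΔV / (S × A) = 4.675 × 10^5 m³ / (4.319 × 10^-4 × 6.1 × 10^7 m²) = 17.74 m
Δh = 17.74 m = 58.21 ft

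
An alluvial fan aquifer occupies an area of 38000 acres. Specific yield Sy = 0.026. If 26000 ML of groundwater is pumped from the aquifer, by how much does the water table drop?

Δh ≈ 6.5 m

A = 38000 acres = 1.538 × 10^8 m²
ΔV = 26000 ML = 2.6 × 10^7 m³
Δh = ΔV / (Sy × A) = 2.6 × 10^7 m³ / (0.026 × 1.538 × 10^8 m²) = 6.503 m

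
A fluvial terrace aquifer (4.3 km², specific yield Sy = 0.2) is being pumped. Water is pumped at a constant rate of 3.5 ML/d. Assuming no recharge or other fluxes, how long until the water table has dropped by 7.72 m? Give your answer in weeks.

t ≈ 271 weeks

A = 4.3 km² = 4.3 × 10^6 m²
ΔV = Sy × A × Δh = 0.2 × 4.3 × 10^6 × 7.72 = 6.639 × 10^6 m³
Q = 3.5 ML/d = 3500 m³/d
t = ΔV / Q = 6.639 × 10^6 m³ / 3500 m³/d = 1897 d
t = 1897 d ≈ 271 weeks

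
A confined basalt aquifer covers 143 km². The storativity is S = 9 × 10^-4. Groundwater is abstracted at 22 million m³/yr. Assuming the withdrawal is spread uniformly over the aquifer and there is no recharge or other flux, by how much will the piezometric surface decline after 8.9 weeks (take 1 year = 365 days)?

Δh ≈ 29.2 m

A = 143 km² = 1.43 × 10^8 m²
Q = 22 million m³/yr = 60270 m³/d
t = 8.9 weeks = 62.3 d
ΔV = Q × t = 60270 m³/d × 62.3 d = 3.755 × 10^6 m³
Δh = ΔV / (S × A) = 3.755 × 10^6 / (9 × 10^-4 × 1.43 × 10^8) = 29.18 m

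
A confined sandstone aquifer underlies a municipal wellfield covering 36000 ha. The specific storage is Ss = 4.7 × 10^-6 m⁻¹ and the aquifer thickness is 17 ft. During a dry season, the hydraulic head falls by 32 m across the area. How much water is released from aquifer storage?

b = 17 ft = 5.182 m
S = Ss × b = 4.7 × 10^-6 m⁻¹ × 5.182 m = 2.435 × 10^-5
A = 36000 ha = 3.6 × 10^8 m²
ΔV = S × A × Δh = 2.435 × 10^-5 × 3.6 × 10^8 m² × 32 m = 2.806 × 10^5 m³

ΔV ≈ 2.81 × 10^5 m³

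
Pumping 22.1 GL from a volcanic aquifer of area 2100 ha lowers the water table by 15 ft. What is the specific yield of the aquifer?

Sy ≈ 0.23

A = 2100 ha = 2.1 × 10^7 m²
Δh = 15 ft = 4.572 m
ΔV = 22.1 GL = 2.21 × 10^7 m³
Sy = ΔV / (A × Δh) = 2.21 × 10^7 m³ / (2.1 × 10^7 m² × 4.572 m) = 0.2302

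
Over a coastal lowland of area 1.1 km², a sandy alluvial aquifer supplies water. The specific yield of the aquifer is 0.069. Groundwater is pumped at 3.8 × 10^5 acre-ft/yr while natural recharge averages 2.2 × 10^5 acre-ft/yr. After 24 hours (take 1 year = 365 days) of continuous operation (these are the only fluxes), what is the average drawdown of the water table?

A = 1.1 km² = 1.1 × 10^6 m²
Net abstraction = 3.8 × 10^5 − 2.2 × 10^5 = 1.6 × 10^5 acre-ft/yr
Q_net = 1.6 × 10^5 acre-ft/yr = 5.407 × 10^5 m³/d
t = 24 hours = 1 d
ΔV = Q × t = 5.407 × 10^5 m³/d × 1 d = 5.407 × 10^5 m³
Δh = ΔV / (Sy × A) = 5.407 × 10^5 / (0.069 × 1.1 × 10^6) = 7.124 m

Δh ≈ 7.12 m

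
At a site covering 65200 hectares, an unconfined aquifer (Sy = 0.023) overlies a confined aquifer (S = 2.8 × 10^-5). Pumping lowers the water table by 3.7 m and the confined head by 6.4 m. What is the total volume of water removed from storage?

ΔV ≈ 5.56 × 10^7 m³

A = 65200 hectares = 6.52 × 10^8 m²
Unconfined: ΔV_u = Sy × A × Δh_u = 0.023 × 6.52 × 10^8 × 3.7 = 5.549 × 10^7 m³
Confined: ΔV_c = S × A × Δh_c = 2.8 × 10^-5 × 6.52 × 10^8 × 6.4 = 1.168 × 10^5 m³
Total ΔV = 5.549 × 10^7 + 1.168 × 10^5 = 5.56 × 10^7 m³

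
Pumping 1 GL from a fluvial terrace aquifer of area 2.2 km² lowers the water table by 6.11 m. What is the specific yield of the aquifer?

Sy ≈ 0.074

A = 2.2 km² = 2.2 × 10^6 m²
ΔV = 1 GL = 1 × 10^6 m³
Sy = ΔV / (A × Δh) = 1 × 10^6 m³ / (2.2 × 10^6 m² × 6.11 m) = 0.07439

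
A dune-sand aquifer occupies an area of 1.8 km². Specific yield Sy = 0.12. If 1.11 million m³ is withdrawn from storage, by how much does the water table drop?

A = 1.8 km² = 1.8 × 10^6 m²
ΔV = 1.11 million m³ = 1.11 × 10^6 m³
Δh = ΔV / (Sy × A) = 1.11 × 10^6 m³ / (0.12 × 1.8 × 10^6 m²) = 5.139 m

Δh ≈ 5.14 m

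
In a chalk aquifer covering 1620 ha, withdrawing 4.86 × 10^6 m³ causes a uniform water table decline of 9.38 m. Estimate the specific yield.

Sy ≈ 0.032

A = 1620 ha = 1.62 × 10^7 m²
Sy = ΔV / (A × Δh) = 4.86 × 10^6 m³ / (1.62 × 10^7 m² × 9.38 m) = 0.03198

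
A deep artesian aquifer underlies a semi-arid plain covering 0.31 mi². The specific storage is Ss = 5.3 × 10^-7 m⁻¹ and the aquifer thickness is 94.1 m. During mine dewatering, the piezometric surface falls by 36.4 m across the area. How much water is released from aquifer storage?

ΔV ≈ 1460 m³

S = Ss × b = 5.3 × 10^-7 m⁻¹ × 94.1 m = 4.987 × 10^-5
A = 0.31 mi² = 8.029 × 10^5 m²
ΔV = S × A × Δh = 4.987 × 10^-5 × 8.029 × 10^5 m² × 36.4 m = 1458 m³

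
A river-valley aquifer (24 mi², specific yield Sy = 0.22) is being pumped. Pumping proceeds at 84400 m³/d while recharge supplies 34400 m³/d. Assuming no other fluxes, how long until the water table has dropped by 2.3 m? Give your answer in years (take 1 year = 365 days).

A = 24 mi² = 6.216 × 10^7 m²
ΔV = Sy × A × Δh = 0.22 × 6.216 × 10^7 × 2.3 = 3.145 × 10^7 m³
Net withdrawal = 84400 − 34400 = 50000 m³/d
t = ΔV / Q = 3.145 × 10^7 m³ / 50000 m³/d = 629.1 d
t = 629.1 d ≈ 1.723 years

t ≈ 1.72 years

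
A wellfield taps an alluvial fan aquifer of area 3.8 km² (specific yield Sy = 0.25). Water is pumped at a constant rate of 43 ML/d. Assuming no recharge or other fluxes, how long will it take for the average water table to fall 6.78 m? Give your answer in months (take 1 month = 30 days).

A = 3.8 km² = 3.8 × 10^6 m²
ΔV = Sy × A × Δh = 0.25 × 3.8 × 10^6 × 6.78 = 6.441 × 10^6 m³
Q = 43 ML/d = 43000 m³/d
t = ΔV / Q = 6.441 × 10^6 m³ / 43000 m³/d = 149.8 d
t = 149.8 d ≈ 4.993 months

t ≈ 4.99 months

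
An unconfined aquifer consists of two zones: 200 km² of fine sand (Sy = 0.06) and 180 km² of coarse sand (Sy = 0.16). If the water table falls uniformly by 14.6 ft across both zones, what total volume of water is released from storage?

ΔV ≈ 1.82 × 10^8 m³

A₁ = 200 km² = 2 × 10^8 m²; A₂ = 180 km² = 1.8 × 10^8 m²
Δh = 14.6 ft = 4.45 m
ΔV₁ = 0.06 × 2 × 10^8 × 4.45 = 5.34 × 10^7 m³
ΔV₂ = 0.16 × 1.8 × 10^8 × 4.45 = 1.282 × 10^8 m³
ΔV = ΔV₁ + ΔV₂ = 1.816 × 10^8 m³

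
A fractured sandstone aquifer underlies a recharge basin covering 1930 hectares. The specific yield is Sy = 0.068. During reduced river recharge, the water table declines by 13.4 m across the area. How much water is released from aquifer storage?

A = 1930 hectares = 1.93 × 10^7 m²
ΔV = Sy × A × Δh = 0.068 × 1.93 × 10^7 m² × 13.4 m = 1.759 × 10^7 m³

ΔV ≈ 1.76 × 10^7 m³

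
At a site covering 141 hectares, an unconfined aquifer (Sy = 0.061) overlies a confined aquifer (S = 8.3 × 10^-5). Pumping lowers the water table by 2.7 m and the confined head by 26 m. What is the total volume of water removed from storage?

ΔV ≈ 2.35 × 10^5 m³

A = 141 hectares = 1.41 × 10^6 m²
Unconfined: ΔV_u = Sy × A × Δh_u = 0.061 × 1.41 × 10^6 × 2.7 = 2.322 × 10^5 m³
Confined: ΔV_c = S × A × Δh_c = 8.3 × 10^-5 × 1.41 × 10^6 × 26 = 3043 m³
Total ΔV = 2.322 × 10^5 + 3043 = 2.353 × 10^5 m³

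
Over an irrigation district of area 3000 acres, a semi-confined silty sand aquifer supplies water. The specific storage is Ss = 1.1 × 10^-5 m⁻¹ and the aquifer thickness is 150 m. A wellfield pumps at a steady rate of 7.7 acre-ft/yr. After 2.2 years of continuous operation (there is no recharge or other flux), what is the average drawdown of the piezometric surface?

Δh ≈ 1.04 m

S = Ss × b = 1.1 × 10^-5 m⁻¹ × 150 m = 1.65 × 10^-3
A = 3000 acres = 1.214 × 10^7 m²
Q = 7.7 acre-ft/yr = 26.02 m³/d
t = 2.2 years = 803 d
ΔV = Q × t = 26.02 m³/d × 803 d = 20900 m³
Δh = ΔV / (S × A) = 20900 / (0.00165 × 1.214 × 10^7) = 1.043 m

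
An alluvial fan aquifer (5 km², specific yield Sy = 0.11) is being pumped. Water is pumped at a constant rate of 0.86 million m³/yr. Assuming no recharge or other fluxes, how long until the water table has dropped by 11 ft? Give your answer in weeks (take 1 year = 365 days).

t ≈ 112 weeks

A = 5 km² = 5 × 10^6 m²
Δh = 11 ft = 3.353 m
ΔV = Sy × A × Δh = 0.11 × 5 × 10^6 × 3.353 = 1.844 × 10^6 m³
Q = 0.86 million m³/yr = 2356 m³/d
t = ΔV / Q = 1.844 × 10^6 m³ / 2356 m³/d = 782.6 d
t = 782.6 d ≈ 111.8 weeks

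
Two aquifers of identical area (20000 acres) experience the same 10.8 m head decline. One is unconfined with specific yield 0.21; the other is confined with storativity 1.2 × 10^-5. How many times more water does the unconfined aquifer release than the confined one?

A = 20000 acres = 8.094 × 10^7 m²
Unconfined: ΔV_u = Sy × A × Δh = 0.21 × 8.094 × 10^7 × 10.8 = 1.836 × 10^8 m³
Confined: ΔV_c = S × A × Δh = 1.2 × 10^-5 × 8.094 × 10^7 × 10.8 = 10490 m³
Ratio = ΔV_u / ΔV_c = Sy / S = 0.21 / 1.2 × 10^-5 = 17500

ΔV_u / ΔV_c ≈ 17500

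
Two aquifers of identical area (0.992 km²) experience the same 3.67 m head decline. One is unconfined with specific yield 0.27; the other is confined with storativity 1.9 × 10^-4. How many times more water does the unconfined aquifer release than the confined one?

ΔV_u / ΔV_c ≈ 1420

A = 0.992 km² = 9.92 × 10^5 m²
Unconfined: ΔV_u = Sy × A × Δh = 0.27 × 9.92 × 10^5 × 3.67 = 9.83 × 10^5 m³
Confined: ΔV_c = S × A × Δh = 1.9 × 10^-4 × 9.92 × 10^5 × 3.67 = 691.7 m³
Ratio = ΔV_u / ΔV_c = Sy / S = 0.27 / 1.9 × 10^-4 = 1421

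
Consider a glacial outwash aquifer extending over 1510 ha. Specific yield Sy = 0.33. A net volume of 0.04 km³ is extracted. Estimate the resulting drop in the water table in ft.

Δh ≈ 26.3 ft

A = 1510 ha = 1.51 × 10^7 m²
ΔV = 0.04 km³ = 4 × 10^7 m³
Δh = ΔV / (Sy × A) = 4 × 10^7 m³ / (0.33 × 1.51 × 10^7 m²) = 8.027 m
Δh = 8.027 m = 26.34 ft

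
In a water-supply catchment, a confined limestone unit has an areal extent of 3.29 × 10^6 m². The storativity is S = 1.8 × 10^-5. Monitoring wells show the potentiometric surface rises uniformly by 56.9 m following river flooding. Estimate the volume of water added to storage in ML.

ΔV ≈ 3.37 ML

ΔV = S × A × Δh = 1.8 × 10^-5 × 3.29 × 10^6 m² × 56.9 m = 3370 m³
ΔV = 3370 m³ = 3.37 ML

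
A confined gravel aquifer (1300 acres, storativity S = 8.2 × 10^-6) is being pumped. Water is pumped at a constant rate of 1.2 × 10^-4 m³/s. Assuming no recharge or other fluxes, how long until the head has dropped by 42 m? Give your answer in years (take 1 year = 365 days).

A = 1300 acres = 5.261 × 10^6 m²
ΔV = S × A × Δh = 8.2 × 10^-6 × 5.261 × 10^6 × 42 = 1812 m³
Q = 1.2 × 10^-4 m³/s = 10.37 m³/d
t = ΔV / Q = 1812 m³ / 10.37 m³/d = 174.8 d
t = 174.8 d ≈ 0.4788 years

t ≈ 0.479 years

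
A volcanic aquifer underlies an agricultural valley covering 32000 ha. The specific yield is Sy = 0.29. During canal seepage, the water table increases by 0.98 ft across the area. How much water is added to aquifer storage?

A = 32000 ha = 3.2 × 10^8 m²
Δh = 0.98 ft = 0.2987 m
ΔV = Sy × A × Δh = 0.29 × 3.2 × 10^8 m² × 0.2987 m = 2.772 × 10^7 m³

ΔV ≈ 2.77 × 10^7 m³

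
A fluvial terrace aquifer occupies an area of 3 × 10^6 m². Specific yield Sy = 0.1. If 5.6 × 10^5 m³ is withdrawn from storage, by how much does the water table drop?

Δh ≈ 1.87 m

Δh = ΔV / (Sy × A) = 5.6 × 10^5 m³ / (0.1 × 3 × 10^6 m²) = 1.867 m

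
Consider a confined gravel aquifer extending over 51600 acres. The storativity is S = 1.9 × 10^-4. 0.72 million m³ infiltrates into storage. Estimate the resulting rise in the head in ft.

Δh ≈ 59.5 ft

A = 51600 acres = 2.088 × 10^8 m²
ΔV = 0.72 million m³ = 7.2 × 10^5 m³
Δh = ΔV / (S × A) = 7.2 × 10^5 m³ / (1.9 × 10^-4 × 2.088 × 10^8 m²) = 18.15 m
Δh = 18.15 m = 59.54 ft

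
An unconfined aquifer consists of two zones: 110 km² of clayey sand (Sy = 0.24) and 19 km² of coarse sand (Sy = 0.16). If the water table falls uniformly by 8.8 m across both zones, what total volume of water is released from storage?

ΔV ≈ 2.59 × 10^8 m³

A₁ = 110 km² = 1.1 × 10^8 m²; A₂ = 19 km² = 1.9 × 10^7 m²
ΔV₁ = 0.24 × 1.1 × 10^8 × 8.8 = 2.323 × 10^8 m³
ΔV₂ = 0.16 × 1.9 × 10^7 × 8.8 = 2.675 × 10^7 m³
ΔV = ΔV₁ + ΔV₂ = 2.591 × 10^8 m³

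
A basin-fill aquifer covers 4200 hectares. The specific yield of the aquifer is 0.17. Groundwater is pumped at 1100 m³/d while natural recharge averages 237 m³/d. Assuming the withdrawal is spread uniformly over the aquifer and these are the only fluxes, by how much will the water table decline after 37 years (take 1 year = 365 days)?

Δh ≈ 1.63 m

A = 4200 hectares = 4.2 × 10^7 m²
Net abstraction = 1100 − 237 = 863 m³/d
t = 37 years = 13500 d
ΔV = Q × t = 863 m³/d × 13500 d = 1.165 × 10^7 m³
Δh = ΔV / (Sy × A) = 1.165 × 10^7 / (0.17 × 4.2 × 10^7) = 1.632 m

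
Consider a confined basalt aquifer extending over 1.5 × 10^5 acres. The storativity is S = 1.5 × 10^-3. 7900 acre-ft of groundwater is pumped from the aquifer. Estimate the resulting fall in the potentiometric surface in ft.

Δh ≈ 35.1 ft

A = 1.5 × 10^5 acres = 6.07 × 10^8 m²
ΔV = 7900 acre-ft = 9.745 × 10^6 m³
Δh = ΔV / (S × A) = 9.745 × 10^6 m³ / (0.0015 × 6.07 × 10^8 m²) = 10.7 m
Δh = 10.7 m = 35.11 ft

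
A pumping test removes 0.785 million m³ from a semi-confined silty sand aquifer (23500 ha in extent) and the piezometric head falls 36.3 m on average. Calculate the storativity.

A = 23500 ha = 2.35 × 10^8 m²
ΔV = 0.785 million m³ = 7.85 × 10^5 m³
S = ΔV / (A × Δh) = 7.85 × 10^5 m³ / (2.35 × 10^8 m² × 36.3 m) = 9.202 × 10^-5

S ≈ 9.2 × 10^-5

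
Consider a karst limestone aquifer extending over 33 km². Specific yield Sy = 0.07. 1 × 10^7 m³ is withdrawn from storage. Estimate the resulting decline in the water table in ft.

Δh ≈ 14.2 ft

A = 33 km² = 3.3 × 10^7 m²
Δh = ΔV / (Sy × A) = 1 × 10^7 m³ / (0.07 × 3.3 × 10^7 m²) = 4.329 m
Δh = 4.329 m = 14.2 ft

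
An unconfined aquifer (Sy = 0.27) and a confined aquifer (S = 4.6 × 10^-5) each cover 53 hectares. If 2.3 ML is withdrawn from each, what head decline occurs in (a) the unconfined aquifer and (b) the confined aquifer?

Δh_u ≈ 0.0161 m; Δh_c ≈ 94.3 m

A = 53 hectares = 5.3 × 10^5 m²
ΔV = 2.3 ML = 2300 m³
Unconfined: Δh_u = ΔV/(Sy·A) = 2300/(0.27 × 5.3 × 10^5) = 0.01607 m
Confined: Δh_c = ΔV/(S·A) = 2300/(4.6 × 10^-5 × 5.3 × 10^5) = 94.34 m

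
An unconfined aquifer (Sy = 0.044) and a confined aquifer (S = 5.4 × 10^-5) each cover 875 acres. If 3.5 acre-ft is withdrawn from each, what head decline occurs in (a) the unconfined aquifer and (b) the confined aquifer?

Δh_u ≈ 0.0277 m; Δh_c ≈ 22.6 m

A = 875 acres = 3.541 × 10^6 m²
ΔV = 3.5 acre-ft = 4317 m³
Unconfined: Δh_u = ΔV/(Sy·A) = 4317/(0.044 × 3.541 × 10^6) = 0.02771 m
Confined: Δh_c = ΔV/(S·A) = 4317/(5.4 × 10^-5 × 3.541 × 10^6) = 22.58 m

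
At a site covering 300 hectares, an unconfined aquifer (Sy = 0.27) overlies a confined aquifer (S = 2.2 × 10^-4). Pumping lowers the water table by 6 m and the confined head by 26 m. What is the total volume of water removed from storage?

A = 300 hectares = 3 × 10^6 m²
Unconfined: ΔV_u = Sy × A × Δh_u = 0.27 × 3 × 10^6 × 6 = 4.86 × 10^6 m³
Confined: ΔV_c = S × A × Δh_c = 2.2 × 10^-4 × 3 × 10^6 × 26 = 17160 m³
Total ΔV = 4.86 × 10^6 + 17160 = 4.877 × 10^6 m³

ΔV ≈ 4.88 × 10^6 m³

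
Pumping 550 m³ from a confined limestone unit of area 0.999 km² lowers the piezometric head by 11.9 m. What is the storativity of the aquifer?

S ≈ 4.6 × 10^-5

A = 0.999 km² = 9.99 × 10^5 m²
S = ΔV / (A × Δh) = 550 m³ / (9.99 × 10^5 m² × 11.9 m) = 4.626 × 10^-5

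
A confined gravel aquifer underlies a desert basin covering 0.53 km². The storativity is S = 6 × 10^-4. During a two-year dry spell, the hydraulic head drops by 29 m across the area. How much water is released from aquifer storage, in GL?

ΔV ≈ 0.00922 GL

A = 0.53 km² = 5.3 × 10^5 m²
ΔV = S × A × Δh = 6 × 10^-4 × 5.3 × 10^5 m² × 29 m = 9222 m³
ΔV = 9222 m³ = 0.009222 GL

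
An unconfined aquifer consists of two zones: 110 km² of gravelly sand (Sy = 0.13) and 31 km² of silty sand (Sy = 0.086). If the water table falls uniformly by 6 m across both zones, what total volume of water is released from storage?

A₁ = 110 km² = 1.1 × 10^8 m²; A₂ = 31 km² = 3.1 × 10^7 m²
ΔV₁ = 0.13 × 1.1 × 10^8 × 6 = 8.58 × 10^7 m³
ΔV₂ = 0.086 × 3.1 × 10^7 × 6 = 1.6 × 10^7 m³
ΔV = ΔV₁ + ΔV₂ = 1.018 × 10^8 m³

ΔV ≈ 1.02 × 10^8 m³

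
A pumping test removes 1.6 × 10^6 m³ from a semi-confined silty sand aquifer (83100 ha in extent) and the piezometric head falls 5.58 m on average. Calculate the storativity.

A = 83100 ha = 8.31 × 10^8 m²
S = ΔV / (A × Δh) = 1.6 × 10^6 m³ / (8.31 × 10^8 m² × 5.58 m) = 3.451 × 10^-4

S ≈ 3.5 × 10^-4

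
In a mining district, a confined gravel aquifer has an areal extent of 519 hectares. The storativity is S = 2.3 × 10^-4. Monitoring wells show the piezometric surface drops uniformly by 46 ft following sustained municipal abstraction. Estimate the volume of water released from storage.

ΔV ≈ 16700 m³

A = 519 hectares = 5.19 × 10^6 m²
Δh = 46 ft = 14.02 m
ΔV = S × A × Δh = 2.3 × 10^-4 × 5.19 × 10^6 m² × 14.02 m = 16740 m³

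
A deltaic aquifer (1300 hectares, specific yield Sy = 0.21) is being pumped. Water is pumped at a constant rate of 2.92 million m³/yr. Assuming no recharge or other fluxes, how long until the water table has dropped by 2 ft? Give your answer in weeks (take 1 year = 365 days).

t ≈ 29.7 weeks

A = 1300 hectares = 1.3 × 10^7 m²
Δh = 2 ft = 0.6096 m
ΔV = Sy × A × Δh = 0.21 × 1.3 × 10^7 × 0.6096 = 1.664 × 10^6 m³
Q = 2.92 million m³/yr = 8000 m³/d
t = ΔV / Q = 1.664 × 10^6 m³ / 8000 m³/d = 208 d
t = 208 d ≈ 29.72 weeks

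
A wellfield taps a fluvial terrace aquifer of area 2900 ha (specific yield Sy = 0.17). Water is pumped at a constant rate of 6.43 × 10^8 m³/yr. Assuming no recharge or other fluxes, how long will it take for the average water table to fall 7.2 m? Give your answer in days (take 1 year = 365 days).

A = 2900 ha = 2.9 × 10^7 m²
ΔV = Sy × A × Δh = 0.17 × 2.9 × 10^7 × 7.2 = 3.55 × 10^7 m³
Q = 6.43 × 10^8 m³/yr = 1.762 × 10^6 m³/d
t = ΔV / Q = 3.55 × 10^7 m³ / 1.762 × 10^6 m³/d = 20.15 d

t ≈ 20.1 days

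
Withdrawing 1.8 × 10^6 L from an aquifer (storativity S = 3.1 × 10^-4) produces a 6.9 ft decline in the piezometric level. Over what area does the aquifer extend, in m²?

A ≈ 2.76 × 10^6 m²

Δh = 6.9 ft = 2.103 m
ΔV = 1.8 × 10^6 L = 1800 m³
A = ΔV / (S × Δh) = 1800 / (3.1 × 10^-4 × 2.103) = 2.761 × 10^6 m²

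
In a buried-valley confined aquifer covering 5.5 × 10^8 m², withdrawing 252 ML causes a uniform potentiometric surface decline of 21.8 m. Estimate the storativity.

ΔV = 252 ML = 2.52 × 10^5 m³
S = ΔV / (A × Δh) = 2.52 × 10^5 m³ / (5.5 × 10^8 m² × 21.8 m) = 2.102 × 10^-5

S ≈ 2.1 × 10^-5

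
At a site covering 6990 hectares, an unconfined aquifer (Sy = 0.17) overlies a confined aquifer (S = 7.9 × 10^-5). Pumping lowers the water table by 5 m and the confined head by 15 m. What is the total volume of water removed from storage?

ΔV ≈ 5.95 × 10^7 m³

A = 6990 hectares = 6.99 × 10^7 m²
Unconfined: ΔV_u = Sy × A × Δh_u = 0.17 × 6.99 × 10^7 × 5 = 5.941 × 10^7 m³
Confined: ΔV_c = S × A × Δh_c = 7.9 × 10^-5 × 6.99 × 10^7 × 15 = 82830 m³
Total ΔV = 5.941 × 10^7 + 82830 = 5.95 × 10^7 m³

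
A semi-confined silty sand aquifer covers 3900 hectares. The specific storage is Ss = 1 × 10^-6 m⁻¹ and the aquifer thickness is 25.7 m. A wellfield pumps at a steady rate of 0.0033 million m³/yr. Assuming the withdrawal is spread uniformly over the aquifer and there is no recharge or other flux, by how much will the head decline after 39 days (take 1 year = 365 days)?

Δh ≈ 0.352 m

S = Ss × b = 1 × 10^-6 m⁻¹ × 25.7 m = 2.57 × 10^-5
A = 3900 hectares = 3.9 × 10^7 m²
Q = 0.0033 million m³/yr = 9.041 m³/d
ΔV = Q × t = 9.041 m³/d × 39 d = 352.6 m³
Δh = ΔV / (S × A) = 352.6 / (2.57 × 10^-5 × 3.9 × 10^7) = 0.3518 m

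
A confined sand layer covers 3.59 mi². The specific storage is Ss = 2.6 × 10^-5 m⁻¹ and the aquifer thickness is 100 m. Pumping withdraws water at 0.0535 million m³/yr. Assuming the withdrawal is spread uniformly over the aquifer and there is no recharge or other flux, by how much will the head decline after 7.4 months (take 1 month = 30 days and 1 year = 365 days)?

S = Ss × b = 2.6 × 10^-5 m⁻¹ × 100 m = 2.6 × 10^-3
A = 3.59 mi² = 9.298 × 10^6 m²
Q = 0.0535 million m³/yr = 146.6 m³/d
t = 7.4 months = 222 d
ΔV = Q × t = 146.6 m³/d × 222 d = 32540 m³
Δh = ΔV / (S × A) = 32540 / (0.0026 × 9.298 × 10^6) = 1.346 m

Δh ≈ 1.35 m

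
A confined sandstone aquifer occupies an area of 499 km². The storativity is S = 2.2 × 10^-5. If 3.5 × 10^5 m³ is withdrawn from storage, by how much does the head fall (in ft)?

Δh ≈ 105 ft

A = 499 km² = 4.99 × 10^8 m²
Δh = ΔV / (S × A) = 3.5 × 10^5 m³ / (2.2 × 10^-5 × 4.99 × 10^8 m²) = 31.88 m
Δh = 31.88 m = 104.6 ft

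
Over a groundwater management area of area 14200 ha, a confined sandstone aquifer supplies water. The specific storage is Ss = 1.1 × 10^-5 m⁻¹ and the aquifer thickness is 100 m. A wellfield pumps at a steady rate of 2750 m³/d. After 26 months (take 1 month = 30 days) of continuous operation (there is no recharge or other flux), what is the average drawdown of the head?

S = Ss × b = 1.1 × 10^-5 m⁻¹ × 100 m = 1.1 × 10^-3
A = 14200 ha = 1.42 × 10^8 m²
t = 26 months = 780 d
ΔV = Q × t = 2750 m³/d × 780 d = 2.145 × 10^6 m³
Δh = ΔV / (S × A) = 2.145 × 10^6 / (0.0011 × 1.42 × 10^8) = 13.73 m

Δh ≈ 13.7 m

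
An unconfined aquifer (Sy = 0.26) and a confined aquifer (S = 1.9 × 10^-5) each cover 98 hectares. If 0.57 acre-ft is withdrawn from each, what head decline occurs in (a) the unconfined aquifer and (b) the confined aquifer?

A = 98 hectares = 9.8 × 10^5 m²
ΔV = 0.57 acre-ft = 703.1 m³
Unconfined: Δh_u = ΔV/(Sy·A) = 703.1/(0.26 × 9.8 × 10^5) = 0.002759 m
Confined: Δh_c = ΔV/(S·A) = 703.1/(1.9 × 10^-5 × 9.8 × 10^5) = 37.76 m

Δh_u ≈ 0.00276 m; Δh_c ≈ 37.8 m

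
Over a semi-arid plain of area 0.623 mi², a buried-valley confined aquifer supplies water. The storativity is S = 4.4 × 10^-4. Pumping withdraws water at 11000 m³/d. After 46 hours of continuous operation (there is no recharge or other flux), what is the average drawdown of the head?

Δh ≈ 29.7 m

A = 0.623 mi² = 1.614 × 10^6 m²
t = 46 hours = 1.917 d
ΔV = Q × t = 11000 m³/d × 1.917 d = 21080 m³
Δh = ΔV / (S × A) = 21080 / (4.4 × 10^-4 × 1.614 × 10^6) = 29.7 m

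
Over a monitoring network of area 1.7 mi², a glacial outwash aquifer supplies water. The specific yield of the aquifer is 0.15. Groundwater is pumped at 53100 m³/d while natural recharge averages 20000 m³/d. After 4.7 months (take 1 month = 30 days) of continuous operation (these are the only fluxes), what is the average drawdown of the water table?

A = 1.7 mi² = 4.403 × 10^6 m²
Net abstraction = 53100 − 20000 = 33100 m³/d
t = 4.7 months = 141 d
ΔV = Q × t = 33100 m³/d × 141 d = 4.667 × 10^6 m³
Δh = ΔV / (Sy × A) = 4.667 × 10^6 / (0.15 × 4.403 × 10^6) = 7.067 m

Δh ≈ 7.07 m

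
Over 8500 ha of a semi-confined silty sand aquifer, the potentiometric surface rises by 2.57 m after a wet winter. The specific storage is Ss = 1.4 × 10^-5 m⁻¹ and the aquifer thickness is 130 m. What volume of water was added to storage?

S = Ss × b = 1.4 × 10^-5 m⁻¹ × 130 m = 1.82 × 10^-3
A = 8500 ha = 8.5 × 10^7 m²
ΔV = S × A × Δh = 0.00182 × 8.5 × 10^7 m² × 2.57 m = 3.976 × 10^5 m³

ΔV ≈ 3.98 × 10^5 m³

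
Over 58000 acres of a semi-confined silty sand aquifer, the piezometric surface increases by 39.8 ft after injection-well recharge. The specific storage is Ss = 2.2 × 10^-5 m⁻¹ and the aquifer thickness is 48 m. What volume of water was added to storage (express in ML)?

ΔV ≈ 3010 ML

S = Ss × b = 2.2 × 10^-5 m⁻¹ × 48 m = 1.056 × 10^-3
A = 58000 acres = 2.347 × 10^8 m²
Δh = 39.8 ft = 12.13 m
ΔV = S × A × Δh = 0.001056 × 2.347 × 10^8 m² × 12.13 m = 3.007 × 10^6 m³
ΔV = 3.007 × 10^6 m³ = 3007 ML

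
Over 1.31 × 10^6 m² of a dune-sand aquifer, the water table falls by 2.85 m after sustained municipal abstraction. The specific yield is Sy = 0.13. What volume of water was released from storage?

ΔV ≈ 4.85 × 10^5 m³

ΔV = Sy × A × Δh = 0.13 × 1.31 × 10^6 m² × 2.85 m = 4.854 × 10^5 m³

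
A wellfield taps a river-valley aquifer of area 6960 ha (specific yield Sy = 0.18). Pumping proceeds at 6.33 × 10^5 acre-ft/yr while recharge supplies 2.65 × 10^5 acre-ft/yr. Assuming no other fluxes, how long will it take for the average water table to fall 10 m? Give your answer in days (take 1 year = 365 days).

t ≈ 101 days

A = 6960 ha = 6.96 × 10^7 m²
ΔV = Sy × A × Δh = 0.18 × 6.96 × 10^7 × 10 = 1.253 × 10^8 m³
Net withdrawal = 6.33 × 10^5 − 2.65 × 10^5 = 3.68 × 10^5 acre-ft/yr = 1.244 × 10^6 m³/d
t = ΔV / Q = 1.253 × 10^8 m³ / 1.244 × 10^6 m³/d = 100.7 d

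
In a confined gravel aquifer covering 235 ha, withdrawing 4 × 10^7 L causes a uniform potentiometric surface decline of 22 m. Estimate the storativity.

A = 235 ha = 2.35 × 10^6 m²
ΔV = 4 × 10^7 L = 40000 m³
S = ΔV / (A × Δh) = 40000 m³ / (2.35 × 10^6 m² × 22 m) = 7.737 × 10^-4

S ≈ 7.7 × 10^-4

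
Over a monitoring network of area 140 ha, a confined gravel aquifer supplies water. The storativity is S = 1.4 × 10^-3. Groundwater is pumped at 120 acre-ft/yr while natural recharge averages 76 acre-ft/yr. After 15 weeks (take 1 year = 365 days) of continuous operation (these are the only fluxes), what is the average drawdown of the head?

A = 140 ha = 1.4 × 10^6 m²
Net abstraction = 120 − 76 = 44 acre-ft/yr
Q_net = 44 acre-ft/yr = 148.7 m³/d
t = 15 weeks = 105 d
ΔV = Q × t = 148.7 m³/d × 105 d = 15610 m³
Δh = ΔV / (S × A) = 15610 / (0.0014 × 1.4 × 10^6) = 7.966 m

Δh ≈ 7.97 m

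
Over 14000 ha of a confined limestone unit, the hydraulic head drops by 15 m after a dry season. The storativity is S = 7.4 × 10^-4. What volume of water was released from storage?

ΔV ≈ 1.55 × 10^6 m³

A = 14000 ha = 1.4 × 10^8 m²
ΔV = S × A × Δh = 7.4 × 10^-4 × 1.4 × 10^8 m² × 15 m = 1.554 × 10^6 m³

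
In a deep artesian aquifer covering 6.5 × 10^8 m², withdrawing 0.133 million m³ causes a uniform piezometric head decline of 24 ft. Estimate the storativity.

S ≈ 2.8 × 10^-5

Δh = 24 ft = 7.315 m
ΔV = 0.133 million m³ = 1.33 × 10^5 m³
S = ΔV / (A × Δh) = 1.33 × 10^5 m³ / (6.5 × 10^8 m² × 7.315 m) = 2.797 × 10^-5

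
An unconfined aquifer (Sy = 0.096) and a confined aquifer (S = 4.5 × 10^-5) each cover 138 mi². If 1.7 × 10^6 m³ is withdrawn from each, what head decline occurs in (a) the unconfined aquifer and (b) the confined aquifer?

A = 138 mi² = 3.574 × 10^8 m²
Unconfined: Δh_u = ΔV/(Sy·A) = 1.7 × 10^6/(0.096 × 3.574 × 10^8) = 0.04955 m
Confined: Δh_c = ΔV/(S·A) = 1.7 × 10^6/(4.5 × 10^-5 × 3.574 × 10^8) = 105.7 m

Δh_u ≈ 0.0495 m; Δh_c ≈ 106 m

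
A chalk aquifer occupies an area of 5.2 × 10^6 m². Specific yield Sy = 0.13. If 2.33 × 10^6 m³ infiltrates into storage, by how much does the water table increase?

Δh ≈ 3.45 m

Δh = ΔV / (Sy × A) = 2.33 × 10^6 m³ / (0.13 × 5.2 × 10^6 m²) = 3.447 m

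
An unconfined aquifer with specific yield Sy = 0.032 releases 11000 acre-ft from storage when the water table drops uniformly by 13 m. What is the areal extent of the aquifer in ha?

ΔV = 11000 acre-ft = 1.357 × 10^7 m³
A = ΔV / (Sy × Δh) = 1.357 × 10^7 / (0.032 × 13) = 3.262 × 10^7 m²
A = 3.262 × 10^7 m² = 3262 ha

A ≈ 3260 ha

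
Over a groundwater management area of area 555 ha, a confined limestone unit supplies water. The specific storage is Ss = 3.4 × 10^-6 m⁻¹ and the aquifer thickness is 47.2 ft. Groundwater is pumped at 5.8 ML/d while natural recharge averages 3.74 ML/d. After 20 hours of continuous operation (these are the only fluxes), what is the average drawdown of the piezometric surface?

Δh ≈ 6.32 m

b = 47.2 ft = 14.39 m
S = Ss × b = 3.4 × 10^-6 m⁻¹ × 14.39 m = 4.891 × 10^-5
A = 555 ha = 5.55 × 10^6 m²
Net abstraction = 5.8 − 3.74 = 2.06 ML/d
Q_net = 2.06 ML/d = 2060 m³/d
t = 20 hours = 0.8333 d
ΔV = Q × t = 2060 m³/d × 0.8333 d = 1717 m³
Δh = ΔV / (S × A) = 1717 / (4.891 × 10^-5 × 5.55 × 10^6) = 6.323 m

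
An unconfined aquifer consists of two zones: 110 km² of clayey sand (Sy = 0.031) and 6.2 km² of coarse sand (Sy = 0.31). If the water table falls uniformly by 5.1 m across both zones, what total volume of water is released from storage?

A₁ = 110 km² = 1.1 × 10^8 m²; A₂ = 6.2 km² = 6.2 × 10^6 m²
ΔV₁ = 0.031 × 1.1 × 10^8 × 5.1 = 1.739 × 10^7 m³
ΔV₂ = 0.31 × 6.2 × 10^6 × 5.1 = 9.802 × 10^6 m³
ΔV = ΔV₁ + ΔV₂ = 2.719 × 10^7 m³

ΔV ≈ 2.72 × 10^7 m³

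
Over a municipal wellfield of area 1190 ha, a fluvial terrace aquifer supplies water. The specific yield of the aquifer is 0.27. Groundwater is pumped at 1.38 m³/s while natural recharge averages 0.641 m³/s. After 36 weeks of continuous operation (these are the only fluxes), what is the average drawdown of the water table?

Δh ≈ 5.01 m

A = 1190 ha = 1.19 × 10^7 m²
Net abstraction = 1.38 − 0.641 = 0.739 m³/s
Q_net = 0.739 m³/s = 63850 m³/d
t = 36 weeks = 252 d
ΔV = Q × t = 63850 m³/d × 252 d = 1.609 × 10^7 m³
Δh = ΔV / (Sy × A) = 1.609 × 10^7 / (0.27 × 1.19 × 10^7) = 5.008 m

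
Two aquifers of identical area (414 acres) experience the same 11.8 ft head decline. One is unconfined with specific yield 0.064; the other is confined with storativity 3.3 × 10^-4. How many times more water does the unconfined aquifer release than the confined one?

A = 414 acres = 1.675 × 10^6 m²
Δh = 11.8 ft = 3.597 m
Unconfined: ΔV_u = Sy × A × Δh = 0.064 × 1.675 × 10^6 × 3.597 = 3.857 × 10^5 m³
Confined: ΔV_c = S × A × Δh = 3.3 × 10^-4 × 1.675 × 10^6 × 3.597 = 1989 m³
Ratio = ΔV_u / ΔV_c = Sy / S = 0.064 / 3.3 × 10^-4 = 193.9

ΔV_u / ΔV_c ≈ 194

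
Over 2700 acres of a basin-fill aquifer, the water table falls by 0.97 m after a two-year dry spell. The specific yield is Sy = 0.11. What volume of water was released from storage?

ΔV ≈ 1.17 × 10^6 m³

A = 2700 acres = 1.093 × 10^7 m²
ΔV = Sy × A × Δh = 0.11 × 1.093 × 10^7 m² × 0.97 m = 1.166 × 10^6 m³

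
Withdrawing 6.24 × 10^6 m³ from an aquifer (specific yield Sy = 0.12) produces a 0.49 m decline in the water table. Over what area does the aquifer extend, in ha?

A = ΔV / (Sy × Δh) = 6.24 × 10^6 / (0.12 × 0.49) = 1.061 × 10^8 m²
A = 1.061 × 10^8 m² = 10610 ha

A ≈ 10600 ha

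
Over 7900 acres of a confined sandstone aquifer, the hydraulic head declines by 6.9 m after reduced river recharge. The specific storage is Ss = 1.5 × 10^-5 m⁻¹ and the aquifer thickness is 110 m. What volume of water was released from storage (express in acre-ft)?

ΔV ≈ 295 acre-ft

S = Ss × b = 1.5 × 10^-5 m⁻¹ × 110 m = 1.65 × 10^-3
A = 7900 acres = 3.197 × 10^7 m²
ΔV = S × A × Δh = 0.00165 × 3.197 × 10^7 m² × 6.9 m = 3.64 × 10^5 m³
ΔV = 3.64 × 10^5 m³ = 295.1 acre-ft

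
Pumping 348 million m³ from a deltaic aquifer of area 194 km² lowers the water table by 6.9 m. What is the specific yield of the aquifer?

A = 194 km² = 1.94 × 10^8 m²
ΔV = 348 million m³ = 3.48 × 10^8 m³
Sy = ΔV / (A × Δh) = 3.48 × 10^8 m³ / (1.94 × 10^8 m² × 6.9 m) = 0.26

Sy ≈ 0.26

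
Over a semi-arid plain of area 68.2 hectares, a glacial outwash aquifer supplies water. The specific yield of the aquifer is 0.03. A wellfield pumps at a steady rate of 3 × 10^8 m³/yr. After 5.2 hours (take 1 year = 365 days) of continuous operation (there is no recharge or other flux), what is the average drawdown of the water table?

A = 68.2 hectares = 6.82 × 10^5 m²
Q = 3 × 10^8 m³/yr = 8.219 × 10^5 m³/d
t = 5.2 hours = 0.2167 d
ΔV = Q × t = 8.219 × 10^5 m³/d × 0.2167 d = 1.781 × 10^5 m³
Δh = ΔV / (Sy × A) = 1.781 × 10^5 / (0.03 × 6.82 × 10^5) = 8.704 m

Δh ≈ 8.7 m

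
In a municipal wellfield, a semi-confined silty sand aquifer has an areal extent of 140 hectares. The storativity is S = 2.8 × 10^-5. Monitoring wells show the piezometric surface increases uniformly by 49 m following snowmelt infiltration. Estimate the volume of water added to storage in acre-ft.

ΔV ≈ 1.56 acre-ft

A = 140 hectares = 1.4 × 10^6 m²
ΔV = S × A × Δh = 2.8 × 10^-5 × 1.4 × 10^6 m² × 49 m = 1921 m³
ΔV = 1921 m³ = 1.557 acre-ft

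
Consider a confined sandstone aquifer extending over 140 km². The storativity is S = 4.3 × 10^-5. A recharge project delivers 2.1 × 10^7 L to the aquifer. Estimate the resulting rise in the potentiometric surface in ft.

Δh ≈ 11.4 ft

A = 140 km² = 1.4 × 10^8 m²
ΔV = 2.1 × 10^7 L = 21000 m³
Δh = ΔV / (S × A) = 21000 m³ / (4.3 × 10^-5 × 1.4 × 10^8 m²) = 3.488 m
Δh = 3.488 m = 11.44 ft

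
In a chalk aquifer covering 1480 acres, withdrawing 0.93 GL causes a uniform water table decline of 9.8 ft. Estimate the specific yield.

A = 1480 acres = 5.989 × 10^6 m²
Δh = 9.8 ft = 2.987 m
ΔV = 0.93 GL = 9.3 × 10^5 m³
Sy = ΔV / (A × Δh) = 9.3 × 10^5 m³ / (5.989 × 10^6 m² × 2.987 m) = 0.05198

Sy ≈ 0.052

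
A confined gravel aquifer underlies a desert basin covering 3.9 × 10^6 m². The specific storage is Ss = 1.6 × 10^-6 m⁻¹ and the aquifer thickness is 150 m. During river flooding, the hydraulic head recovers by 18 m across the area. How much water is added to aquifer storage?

ΔV ≈ 16800 m³

S = Ss × b = 1.6 × 10^-6 m⁻¹ × 150 m = 2.4 × 10^-4
ΔV = S × A × Δh = 2.4 × 10^-4 × 3.9 × 10^6 m² × 18 m = 16850 m³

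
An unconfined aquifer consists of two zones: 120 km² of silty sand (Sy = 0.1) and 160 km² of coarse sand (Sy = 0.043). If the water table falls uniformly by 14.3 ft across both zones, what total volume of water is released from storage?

A₁ = 120 km² = 1.2 × 10^8 m²; A₂ = 160 km² = 1.6 × 10^8 m²
Δh = 14.3 ft = 4.359 m
ΔV₁ = 0.1 × 1.2 × 10^8 × 4.359 = 5.23 × 10^7 m³
ΔV₂ = 0.043 × 1.6 × 10^8 × 4.359 = 2.999 × 10^7 m³
ΔV = ΔV₁ + ΔV₂ = 8.229 × 10^7 m³

ΔV ≈ 8.23 × 10^7 m³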